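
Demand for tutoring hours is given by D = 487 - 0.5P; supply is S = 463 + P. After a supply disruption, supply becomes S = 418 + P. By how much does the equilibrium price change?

ΔP = 30

Original equilibrium: P* = 16, Q* = 479.
New equilibrium: 487 - 0.5P = 418 + P, so 69 = 1.5P and P' = 46; Q' = 487 − 0.5(46) = 464.
Change in price: 46 − 16 = 30.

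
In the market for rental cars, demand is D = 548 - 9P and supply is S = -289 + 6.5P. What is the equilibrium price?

P* = 54

Set D = S: 548 - 9P = -289 + 6.5P.
837 = 15.5P, so P* = 54.
Q* = 548 − 9(54) = 62.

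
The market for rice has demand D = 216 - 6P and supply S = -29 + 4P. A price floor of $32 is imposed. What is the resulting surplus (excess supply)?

Equilibrium price would be P* = 24.5, so the floor at 32 binds.
At P = 32: D = 24, S = 99.
Surplus = 99 − 24 = 75.

Surplus = 75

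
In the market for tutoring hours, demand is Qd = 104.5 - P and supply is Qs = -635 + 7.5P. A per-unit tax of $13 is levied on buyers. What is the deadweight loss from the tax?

Deadweight loss = 2535/34

Pre-tax equilibrium: P* = 87, Q* = 17.5.
Tax on buyers shifts demand to Qd = 104.5 − 1(P + 13) = 91.5 - P.
91.5 - P = -635 + 7.5P gives seller price Ps = 1453/17; buyers pay Pb = 1453/17 + 13 = 1674/17.
New quantity: Q = 104.5 − 1(1674/17) = 205/34.
DWL = ½ × 13 × (17.5 − 205/34) = 2535/34.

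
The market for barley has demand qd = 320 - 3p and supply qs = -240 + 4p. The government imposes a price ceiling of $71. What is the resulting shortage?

Shortage = 63

Equilibrium price would be p* = 80, so the ceiling at 71 binds.
At p = 71: qd = 320 − 3(71) = 107, qs = -240 + 4(71) = 44.
Shortage = 107 − 44 = 63.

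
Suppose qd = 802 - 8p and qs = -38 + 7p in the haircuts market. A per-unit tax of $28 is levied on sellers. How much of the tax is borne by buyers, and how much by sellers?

Buyers bear 196/15, sellers bear 224/15

Pre-tax equilibrium: p* = 56, q* = 354.
Tax on sellers shifts supply to qs = -38 + 7(p − 28) = -234 + 7p.
802 - 8p = -234 + 7p gives buyer price pb = 1036/15; sellers receive ps = 1036/15 − 28 = 616/15.
New quantity: q = 802 − 8(1036/15) = 3742/15.
Buyer burden = 1036/15 − 56 = 196/15; seller burden = 56 − 616/15 = 224/15.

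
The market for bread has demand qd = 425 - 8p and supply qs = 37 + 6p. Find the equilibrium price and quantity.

Set qd = qs: 425 - 8p = 37 + 6p.
388 = 14p, so p* = 194/7.
q* = 425 − 8(194/7) = 1423/7.

p* = 194/7, q* = 1423/7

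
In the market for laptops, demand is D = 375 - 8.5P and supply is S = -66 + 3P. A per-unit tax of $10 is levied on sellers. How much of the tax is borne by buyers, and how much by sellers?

Pre-tax equilibrium: P* = 882/23, Q* = 1128/23.
Tax on sellers shifts supply to S = -66 + 3(P − 10) = -96 + 3P.
375 - 8.5P = -96 + 3P gives buyer price Pb = 942/23; sellers receive Ps = 942/23 − 10 = 712/23.
New quantity: Q = 375 − 8.5(942/23) = 618/23.
Buyer burden = 942/23 − 882/23 = 60/23; seller burden = 882/23 − 712/23 = 170/23.

Buyers bear 60/23, sellers bear 170/23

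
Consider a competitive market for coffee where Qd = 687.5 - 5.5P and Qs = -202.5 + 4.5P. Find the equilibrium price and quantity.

P* = 89, Q* = 198

Set Qd = Qs: 687.5 - 5.5P = -202.5 + 4.5P.
890 = 10P, so P* = 89.
Q* = 687.5 − 5.5(89) = 198.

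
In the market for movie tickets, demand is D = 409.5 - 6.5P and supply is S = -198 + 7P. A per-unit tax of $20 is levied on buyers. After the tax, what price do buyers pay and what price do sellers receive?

Buyers pay 1495/27, sellers receive 955/27

Pre-tax equilibrium: P* = 45, Q* = 117.
Tax on buyers shifts demand to D = 409.5 − 6.5(P + 20) = 279.5 - 6.5P.
279.5 - 6.5P = -198 + 7P gives seller price Ps = 955/27; buyers pay Pb = 955/27 + 20 = 1495/27.
New quantity: Q = 409.5 − 6.5(1495/27) = 1339/27.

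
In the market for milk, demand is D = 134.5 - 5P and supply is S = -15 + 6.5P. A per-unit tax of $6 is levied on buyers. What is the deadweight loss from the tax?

Deadweight loss = 1170/23

Pre-tax equilibrium: P* = 13, Q* = 69.5.
Tax on buyers shifts demand to D = 134.5 − 5(P + 6) = 104.5 - 5P.
104.5 - 5P = -15 + 6.5P gives seller price Ps = 239/23; buyers pay Pb = 239/23 + 6 = 377/23.
New quantity: Q = 134.5 − 5(377/23) = 2417/46.
DWL = ½ × 6 × (69.5 − 2417/46) = 1170/23.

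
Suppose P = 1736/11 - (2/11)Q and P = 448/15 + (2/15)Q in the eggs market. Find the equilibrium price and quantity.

Set the two price expressions equal: 1736/11 - (2/11)Q = 448/15 + (2/15)Q.
21112/165 = (52/165)Q, so Q* = 406.
P* = 1736/11 − (2/11)(406) = 84.

P* = 84, Q* = 406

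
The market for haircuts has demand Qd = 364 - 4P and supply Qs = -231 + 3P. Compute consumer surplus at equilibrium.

Consumer surplus = 72

Equilibrium: 364 - 4P = -231 + 3P gives P* = 85, Q* = 24.
Demand choke price (Qd = 0): P = 91.
CS = ½(91 − 85)(24) = 72.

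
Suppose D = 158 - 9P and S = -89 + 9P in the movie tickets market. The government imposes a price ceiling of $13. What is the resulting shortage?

Equilibrium price would be P* = 247/18, so the ceiling at 13 binds.
At P = 13: D = 158 − 9(13) = 41, S = -89 + 9(13) = 28.
Shortage = 41 − 28 = 13.

Shortage = 13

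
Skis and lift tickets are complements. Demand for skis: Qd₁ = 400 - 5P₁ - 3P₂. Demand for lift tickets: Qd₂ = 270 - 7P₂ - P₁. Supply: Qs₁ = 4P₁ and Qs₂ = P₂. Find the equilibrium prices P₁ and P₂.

P₁ = 2390/69, P₂ = 2030/69

Market 1: 400 - 5P₁ - 3P₂ = 4P₁ → 9P₁ + 3P₂ = 400.
Market 2: 8P₂ + P₁ = 270.
Eliminating P₂: 8×(1) − 3×(2) gives 69P₁ = 2390, so P₁ = 2390/69.
Back-substitute into (2): P₂ = (270 − 1×2390/69) / 8 = 2030/69.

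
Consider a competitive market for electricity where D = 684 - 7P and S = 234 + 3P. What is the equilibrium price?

P* = 45

Set D = S: 684 - 7P = 234 + 3P.
450 = 10P, so P* = 45.
Q* = 684 − 7(45) = 369.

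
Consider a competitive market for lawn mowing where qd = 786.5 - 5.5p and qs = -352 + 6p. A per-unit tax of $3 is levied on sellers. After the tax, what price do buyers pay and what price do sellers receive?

Buyers pay 2313/23, sellers receive 2244/23

Pre-tax equilibrium: p* = 99, q* = 242.
Tax on sellers shifts supply to qs = -352 + 6(p − 3) = -370 + 6p.
786.5 - 5.5p = -370 + 6p gives buyer price pb = 2313/23; sellers receive ps = 2313/23 − 3 = 2244/23.
New quantity: q = 786.5 − 5.5(2313/23) = 5368/23.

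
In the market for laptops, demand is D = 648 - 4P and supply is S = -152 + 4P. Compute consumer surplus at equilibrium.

Consumer surplus = 7688

Equilibrium: 648 - 4P = -152 + 4P gives P* = 100, Q* = 248.
Demand choke price (D = 0): P = 162.
CS = ½(162 − 100)(248) = 7688.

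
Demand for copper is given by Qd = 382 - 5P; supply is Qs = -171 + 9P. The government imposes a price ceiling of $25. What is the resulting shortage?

Shortage = 203

Equilibrium price would be P* = 39.5, so the ceiling at 25 binds.
At P = 25: Qd = 382 − 5(25) = 257, Qs = -171 + 9(25) = 54.
Shortage = 257 − 54 = 203.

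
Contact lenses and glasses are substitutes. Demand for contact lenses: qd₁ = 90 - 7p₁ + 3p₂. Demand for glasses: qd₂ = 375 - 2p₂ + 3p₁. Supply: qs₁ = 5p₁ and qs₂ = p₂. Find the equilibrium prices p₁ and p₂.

Market 1: 90 - 7p₁ + 3p₂ = 5p₁ → 12p₁ - 3p₂ = 90.
Market 2: 3p₂ - 3p₁ = 375.
Eliminating p₂: 3×(1) + 3×(2) gives 27p₁ = 1395, so p₁ = 155/3.
Back-substitute into (2): p₂ = (375 + 3×155/3) / 3 = 530/3.

p₁ = 155/3, p₂ = 530/3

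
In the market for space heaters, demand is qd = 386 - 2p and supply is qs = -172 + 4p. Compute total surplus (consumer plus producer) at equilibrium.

Total surplus = 15000

Equilibrium: 386 - 2p = -172 + 4p gives p* = 93, q* = 200.
Demand choke price: p = 193; supply starts at p = 43.
CS = ½(193 − 93)(200) = 10000; PS = ½(93 − 43)(200) = 5000.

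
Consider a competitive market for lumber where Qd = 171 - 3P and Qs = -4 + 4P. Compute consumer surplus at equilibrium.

Consumer surplus = 1536

Equilibrium: 171 - 3P = -4 + 4P gives P* = 25, Q* = 96.
Demand choke price (Qd = 0): P = 57.
CS = ½(57 − 25)(96) = 1536.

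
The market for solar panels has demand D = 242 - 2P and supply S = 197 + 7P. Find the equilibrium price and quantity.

P* = 5, Q* = 232

Set D = S: 242 - 2P = 197 + 7P.
45 = 9P, so P* = 5.
Q* = 242 − 2(5) = 232.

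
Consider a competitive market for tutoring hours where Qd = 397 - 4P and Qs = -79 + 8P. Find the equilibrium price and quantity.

Set Qd = Qs: 397 - 4P = -79 + 8P.
476 = 12P, so P* = 119/3.
Q* = 397 − 4(119/3) = 715/3.

P* = 119/3, Q* = 715/3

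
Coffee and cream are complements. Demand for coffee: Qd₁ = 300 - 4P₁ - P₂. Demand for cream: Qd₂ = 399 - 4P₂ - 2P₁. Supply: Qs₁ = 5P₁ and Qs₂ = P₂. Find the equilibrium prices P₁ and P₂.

P₁ = 1101/43, P₂ = 2991/43

Market 1: 300 - 4P₁ - P₂ = 5P₁ → 9P₁ + P₂ = 300.
Market 2: 5P₂ + 2P₁ = 399.
Eliminating P₂: 5×(1) − 1×(2) gives 43P₁ = 1101, so P₁ = 1101/43.
Back-substitute into (2): P₂ = (399 − 2×1101/43) / 5 = 2991/43.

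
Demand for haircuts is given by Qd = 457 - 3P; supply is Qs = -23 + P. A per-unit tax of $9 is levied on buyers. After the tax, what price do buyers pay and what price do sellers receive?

Pre-tax equilibrium: P* = 120, Q* = 97.
Tax on buyers shifts demand to Qd = 457 − 3(P + 9) = 430 - 3P.
430 - 3P = -23 + P gives seller price Ps = 113.25; buyers pay Pb = 113.25 + 9 = 122.25.
New quantity: Q = 457 − 3(122.25) = 90.25.

Buyers pay $122.25, sellers receive $113.25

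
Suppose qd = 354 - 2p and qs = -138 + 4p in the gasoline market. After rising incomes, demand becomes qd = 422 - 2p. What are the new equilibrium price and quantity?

Original equilibrium: p* = 82, q* = 190.
New equilibrium: 422 - 2p = -138 + 4p, so 560 = 6p and p' = 280/3; q' = 422 − 2(280/3) = 706/3.

p' = 280/3, q' = 706/3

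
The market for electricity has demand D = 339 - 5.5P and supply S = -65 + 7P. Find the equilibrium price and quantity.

P* = 32.32, Q* = 161.24

Set D = S: 339 - 5.5P = -65 + 7P.
404 = 12.5P, so P* = 32.32.
Q* = 339 − 5.5(32.32) = 161.24.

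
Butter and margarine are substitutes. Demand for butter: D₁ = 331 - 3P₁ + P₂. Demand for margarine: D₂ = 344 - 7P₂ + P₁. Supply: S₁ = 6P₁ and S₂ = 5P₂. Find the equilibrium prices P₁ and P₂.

Market 1: 331 - 3P₁ + P₂ = 6P₁ → 9P₁ - P₂ = 331.
Market 2: 12P₂ - P₁ = 344.
Eliminating P₂: 12×(1) + 1×(2) gives 107P₁ = 4316, so P₁ = 4316/107.
Back-substitute into (2): P₂ = (344 + 1×4316/107) / 12 = 3427/107.

P₁ = 4316/107, P₂ = 3427/107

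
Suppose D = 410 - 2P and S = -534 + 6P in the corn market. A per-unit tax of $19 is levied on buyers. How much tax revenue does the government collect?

Tax revenue = 2764.5

Pre-tax equilibrium: P* = 118, Q* = 174.
Tax on buyers shifts demand to D = 410 − 2(P + 19) = 372 - 2P.
372 - 2P = -534 + 6P gives seller price Ps = 113.25; buyers pay Pb = 113.25 + 19 = 132.25.
New quantity: Q = 410 − 2(132.25) = 145.5.
Revenue = 19 × 145.5 = 2764.5.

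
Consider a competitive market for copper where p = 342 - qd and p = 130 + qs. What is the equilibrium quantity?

Set the two price expressions equal: 342 - q = 130 + q.
212 = 2q, so q* = 106.
p* = 342 − (1)(106) = 236.

q* = 106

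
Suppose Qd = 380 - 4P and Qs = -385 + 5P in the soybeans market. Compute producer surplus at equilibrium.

Producer surplus = 160

Equilibrium: 380 - 4P = -385 + 5P gives P* = 85, Q* = 40.
Supply starts at P = 77 (where Qs = 0).
PS = ½(85 − 77)(40) = 160.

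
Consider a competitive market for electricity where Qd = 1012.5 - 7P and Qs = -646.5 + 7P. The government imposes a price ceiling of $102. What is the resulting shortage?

Equilibrium price would be P* = 118.5, so the ceiling at 102 binds.
At P = 102: Qd = 1012.5 − 7(102) = 298.5, Qs = -646.5 + 7(102) = 67.5.
Shortage = 298.5 − 67.5 = 231.

Shortage = 231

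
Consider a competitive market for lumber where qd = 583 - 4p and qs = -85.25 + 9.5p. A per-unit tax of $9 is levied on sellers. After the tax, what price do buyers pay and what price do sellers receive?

Pre-tax equilibrium: p* = 49.5, q* = 385.
Tax on sellers shifts supply to qs = -85.25 + 9.5(p − 9) = -170.75 + 9.5p.
583 - 4p = -170.75 + 9.5p gives buyer price pb = 335/6; sellers receive ps = 335/6 − 9 = 281/6.
New quantity: q = 583 − 4(335/6) = 1079/3.

Buyers pay 335/6, sellers receive 281/6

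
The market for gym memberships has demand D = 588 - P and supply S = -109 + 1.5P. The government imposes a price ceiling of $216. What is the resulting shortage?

Equilibrium price would be P* = 278.8, so the ceiling at 216 binds.
At P = 216: D = 588 − 1(216) = 372, S = -109 + 1.5(216) = 215.
Shortage = 372 − 215 = 157.

Shortage = 157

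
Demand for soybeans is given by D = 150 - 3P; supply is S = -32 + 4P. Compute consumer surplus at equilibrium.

Equilibrium: 150 - 3P = -32 + 4P gives P* = 26, Q* = 72.
Demand choke price (D = 0): P = 50.
CS = ½(50 − 26)(72) = 864.

Consumer surplus = 864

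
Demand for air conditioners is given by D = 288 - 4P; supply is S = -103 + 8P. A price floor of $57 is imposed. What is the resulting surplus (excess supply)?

Equilibrium price would be P* = 391/12, so the floor at 57 binds.
At P = 57: D = 60, S = 353.
Surplus = 353 − 60 = 293.

Surplus = 293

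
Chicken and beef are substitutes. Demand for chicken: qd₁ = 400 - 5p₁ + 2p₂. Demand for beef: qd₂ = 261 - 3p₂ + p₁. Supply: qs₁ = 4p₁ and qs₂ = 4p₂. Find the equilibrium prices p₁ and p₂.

p₁ = 3322/61, p₂ = 2749/61

Market 1: 400 - 5p₁ + 2p₂ = 4p₁ → 9p₁ - 2p₂ = 400.
Market 2: 7p₂ - p₁ = 261.
Eliminating p₂: 7×(1) + 2×(2) gives 61p₁ = 3322, so p₁ = 3322/61.
Back-substitute into (2): p₂ = (261 + 1×3322/61) / 7 = 2749/61.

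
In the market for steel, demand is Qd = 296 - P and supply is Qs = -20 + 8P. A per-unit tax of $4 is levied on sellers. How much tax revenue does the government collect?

Tax revenue = 3088/3

Pre-tax equilibrium: P* = 316/9, Q* = 2348/9.
Tax on sellers shifts supply to Qs = -20 + 8(P − 4) = -52 + 8P.
296 - P = -52 + 8P gives buyer price Pb = 116/3; sellers receive Ps = 116/3 − 4 = 104/3.
New quantity: Q = 296 − 1(116/3) = 772/3.
Revenue = 4 × 772/3 = 3088/3.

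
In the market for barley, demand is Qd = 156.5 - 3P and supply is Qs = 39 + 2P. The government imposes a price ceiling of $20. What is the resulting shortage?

Equilibrium price would be P* = 23.5, so the ceiling at 20 binds.
At P = 20: Qd = 156.5 − 3(20) = 96.5, Qs = 39 + 2(20) = 79.
Shortage = 96.5 − 79 = 17.5.

Shortage = 17.5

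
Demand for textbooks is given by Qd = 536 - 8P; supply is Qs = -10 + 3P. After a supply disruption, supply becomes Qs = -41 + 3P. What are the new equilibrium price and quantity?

Original equilibrium: P* = 546/11, Q* = 1528/11.
New equilibrium: 536 - 8P = -41 + 3P, so 577 = 11P and P' = 577/11; Q' = 536 − 8(577/11) = 1280/11.

P' = 577/11, Q' = 1280/11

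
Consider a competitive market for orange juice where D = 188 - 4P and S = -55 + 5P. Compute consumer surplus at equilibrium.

Equilibrium: 188 - 4P = -55 + 5P gives P* = 27, Q* = 80.
Demand choke price (D = 0): P = 47.
CS = ½(47 − 27)(80) = 800.

Consumer surplus = 800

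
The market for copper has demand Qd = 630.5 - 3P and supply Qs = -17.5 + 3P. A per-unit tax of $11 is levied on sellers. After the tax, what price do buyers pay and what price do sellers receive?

Buyers pay $113.5, sellers receive $102.5

Pre-tax equilibrium: P* = 108, Q* = 306.5.
Tax on sellers shifts supply to Qs = -17.5 + 3(P − 11) = -50.5 + 3P.
630.5 - 3P = -50.5 + 3P gives buyer price Pb = 113.5; sellers receive Ps = 113.5 − 11 = 102.5.
New quantity: Q = 630.5 − 3(113.5) = 290.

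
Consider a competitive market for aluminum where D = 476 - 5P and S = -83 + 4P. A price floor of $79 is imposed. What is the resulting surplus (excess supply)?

Surplus = 152

Equilibrium price would be P* = 559/9, so the floor at 79 binds.
At P = 79: D = 81, S = 233.
Surplus = 233 − 81 = 152.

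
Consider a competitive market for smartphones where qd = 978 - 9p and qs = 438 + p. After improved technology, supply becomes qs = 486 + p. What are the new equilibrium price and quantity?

Original equilibrium: p* = 54, q* = 492.
New equilibrium: 978 - 9p = 486 + p, so 492 = 10p and p' = 49.2; q' = 978 − 9(49.2) = 535.2.

p' = 49.2, q' = 535.2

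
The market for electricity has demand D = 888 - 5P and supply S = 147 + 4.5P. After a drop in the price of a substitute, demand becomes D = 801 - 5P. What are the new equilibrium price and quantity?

Original equilibrium: P* = 78, Q* = 498.
New equilibrium: 801 - 5P = 147 + 4.5P, so 654 = 9.5P and P' = 1308/19; Q' = 801 − 5(1308/19) = 8679/19.

P' = 1308/19, Q' = 8679/19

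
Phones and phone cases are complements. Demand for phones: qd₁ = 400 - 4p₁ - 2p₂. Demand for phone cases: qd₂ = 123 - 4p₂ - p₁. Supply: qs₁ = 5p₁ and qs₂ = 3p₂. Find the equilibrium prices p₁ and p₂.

p₁ = 2554/61, p₂ = 707/61

Market 1: 400 - 4p₁ - 2p₂ = 5p₁ → 9p₁ + 2p₂ = 400.
Market 2: 7p₂ + p₁ = 123.
Eliminating p₂: 7×(1) − 2×(2) gives 61p₁ = 2554, so p₁ = 2554/61.
Back-substitute into (2): p₂ = (123 − 1×2554/61) / 7 = 707/61.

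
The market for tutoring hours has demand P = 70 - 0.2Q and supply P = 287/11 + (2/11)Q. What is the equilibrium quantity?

Q* = 115

Set the two price expressions equal: 70 - 0.2Q = 287/11 + (2/11)Q.
483/11 = (21/55)Q, so Q* = 115.
P* = 70 − (0.2)(115) = 47.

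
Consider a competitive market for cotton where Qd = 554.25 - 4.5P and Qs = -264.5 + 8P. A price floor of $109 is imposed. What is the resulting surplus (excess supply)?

Equilibrium price would be P* = 65.5, so the floor at 109 binds.
At P = 109: Qd = 63.75, Qs = 607.5.
Surplus = 607.5 − 63.75 = 543.75.

Surplus = 543.75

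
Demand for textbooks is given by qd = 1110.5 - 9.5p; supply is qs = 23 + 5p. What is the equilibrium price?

p* = 75

Set qd = qs: 1110.5 - 9.5p = 23 + 5p.
1087.5 = 14.5p, so p* = 75.
q* = 1110.5 − 9.5(75) = 398.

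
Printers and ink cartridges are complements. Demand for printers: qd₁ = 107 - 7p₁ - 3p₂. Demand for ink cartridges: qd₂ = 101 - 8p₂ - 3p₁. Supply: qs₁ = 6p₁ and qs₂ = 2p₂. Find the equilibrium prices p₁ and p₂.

p₁ = 767/121, p₂ = 992/121

Market 1: 107 - 7p₁ - 3p₂ = 6p₁ → 13p₁ + 3p₂ = 107.
Market 2: 10p₂ + 3p₁ = 101.
Eliminating p₂: 10×(1) − 3×(2) gives 121p₁ = 767, so p₁ = 767/121.
Back-substitute into (2): p₂ = (101 − 3×767/121) / 10 = 992/121.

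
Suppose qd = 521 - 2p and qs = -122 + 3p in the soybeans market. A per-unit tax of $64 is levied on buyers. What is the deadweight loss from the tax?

Deadweight loss = 2457.6

Pre-tax equilibrium: p* = 128.6, q* = 263.8.
Tax on buyers shifts demand to qd = 521 − 2(p + 64) = 393 - 2p.
393 - 2p = -122 + 3p gives seller price ps = 103; buyers pay pb = 103 + 64 = 167.
New quantity: q = 521 − 2(167) = 187.
DWL = ½ × 64 × (263.8 − 187) = 2457.6.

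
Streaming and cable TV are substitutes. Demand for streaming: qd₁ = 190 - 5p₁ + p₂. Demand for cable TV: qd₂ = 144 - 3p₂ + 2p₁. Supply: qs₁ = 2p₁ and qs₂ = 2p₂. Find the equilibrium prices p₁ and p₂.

Market 1: 190 - 5p₁ + p₂ = 2p₁ → 7p₁ - p₂ = 190.
Market 2: 5p₂ - 2p₁ = 144.
Eliminating p₂: 5×(1) + 1×(2) gives 33p₁ = 1094, so p₁ = 1094/33.
Back-substitute into (2): p₂ = (144 + 2×1094/33) / 5 = 1388/33.

p₁ = 1094/33, p₂ = 1388/33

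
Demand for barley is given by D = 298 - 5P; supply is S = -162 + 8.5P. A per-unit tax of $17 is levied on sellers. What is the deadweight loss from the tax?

Deadweight loss = 24565/54

Pre-tax equilibrium: P* = 920/27, Q* = 3446/27.
Tax on sellers shifts supply to S = -162 + 8.5(P − 17) = -306.5 + 8.5P.
298 - 5P = -306.5 + 8.5P gives buyer price Pb = 403/9; sellers receive Ps = 403/9 − 17 = 250/9.
New quantity: Q = 298 − 5(403/9) = 667/9.
DWL = ½ × 17 × (3446/27 − 667/9) = 24565/54.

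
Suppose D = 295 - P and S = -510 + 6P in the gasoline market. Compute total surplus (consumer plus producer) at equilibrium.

Equilibrium: 295 - P = -510 + 6P gives P* = 115, Q* = 180.
Demand choke price: P = 295; supply starts at P = 85.
CS = ½(295 − 115)(180) = 16200; PS = ½(115 − 85)(180) = 2700.

Total surplus = 18900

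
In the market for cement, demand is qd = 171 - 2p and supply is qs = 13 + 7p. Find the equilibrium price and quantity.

p* = 158/9, q* = 1223/9

Set qd = qs: 171 - 2p = 13 + 7p.
158 = 9p, so p* = 158/9.
q* = 171 − 2(158/9) = 1223/9.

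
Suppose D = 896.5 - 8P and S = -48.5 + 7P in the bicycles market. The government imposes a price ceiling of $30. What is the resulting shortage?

Shortage = 495

Equilibrium price would be P* = 63, so the ceiling at 30 binds.
At P = 30: D = 896.5 − 8(30) = 656.5, S = -48.5 + 7(30) = 161.5.
Shortage = 656.5 − 161.5 = 495.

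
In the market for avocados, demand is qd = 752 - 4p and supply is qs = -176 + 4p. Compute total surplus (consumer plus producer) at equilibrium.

Equilibrium: 752 - 4p = -176 + 4p gives p* = 116, q* = 288.
Demand choke price: p = 188; supply starts at p = 44.
CS = ½(188 − 116)(288) = 10368; PS = ½(116 − 44)(288) = 10368.

Total surplus = 20736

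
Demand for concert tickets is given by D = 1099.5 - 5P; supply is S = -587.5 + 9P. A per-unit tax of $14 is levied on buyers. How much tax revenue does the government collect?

Pre-tax equilibrium: P* = 120.5, Q* = 497.
Tax on buyers shifts demand to D = 1099.5 − 5(P + 14) = 1029.5 - 5P.
1029.5 - 5P = -587.5 + 9P gives seller price Ps = 115.5; buyers pay Pb = 115.5 + 14 = 129.5.
New quantity: Q = 1099.5 − 5(129.5) = 452.
Revenue = 14 × 452 = 6328.

Tax revenue = 6328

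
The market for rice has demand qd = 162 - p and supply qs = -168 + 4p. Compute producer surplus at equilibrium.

Producer surplus = 1152

Equilibrium: 162 - p = -168 + 4p gives p* = 66, q* = 96.
Supply starts at p = 42 (where qs = 0).
PS = ½(66 − 42)(96) = 1152.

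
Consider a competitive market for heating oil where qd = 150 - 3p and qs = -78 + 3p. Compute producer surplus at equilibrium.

Equilibrium: 150 - 3p = -78 + 3p gives p* = 38, q* = 36.
Supply starts at p = 26 (where qs = 0).
PS = ½(38 − 26)(36) = 216.

Producer surplus = 216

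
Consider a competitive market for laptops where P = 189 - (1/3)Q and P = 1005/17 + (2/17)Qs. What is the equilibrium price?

Set the two price expressions equal: 189 - (1/3)Q = 1005/17 + (2/17)Q.
2208/17 = (23/51)Q, so Q* = 288.
P* = 189 − (1/3)(288) = 93.

P* = 93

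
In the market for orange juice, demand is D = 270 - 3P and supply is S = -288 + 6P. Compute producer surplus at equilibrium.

Producer surplus = 588

Equilibrium: 270 - 3P = -288 + 6P gives P* = 62, Q* = 84.
Supply starts at P = 48 (where S = 0).
PS = ½(62 − 48)(84) = 588.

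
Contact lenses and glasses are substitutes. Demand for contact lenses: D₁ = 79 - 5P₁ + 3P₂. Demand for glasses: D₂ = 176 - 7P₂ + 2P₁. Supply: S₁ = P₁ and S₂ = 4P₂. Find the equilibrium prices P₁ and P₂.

P₁ = 1397/60, P₂ = 607/30

Market 1: 79 - 5P₁ + 3P₂ = P₁ → 6P₁ - 3P₂ = 79.
Market 2: 11P₂ - 2P₁ = 176.
Eliminating P₂: 11×(1) + 3×(2) gives 60P₁ = 1397, so P₁ = 1397/60.
Back-substitute into (2): P₂ = (176 + 2×1397/60) / 11 = 607/30.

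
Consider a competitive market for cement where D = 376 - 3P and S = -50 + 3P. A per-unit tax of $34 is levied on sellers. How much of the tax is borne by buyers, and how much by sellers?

Pre-tax equilibrium: P* = 71, Q* = 163.
Tax on sellers shifts supply to S = -50 + 3(P − 34) = -152 + 3P.
376 - 3P = -152 + 3P gives buyer price Pb = 88; sellers receive Ps = 88 − 34 = 54.
New quantity: Q = 376 − 3(88) = 112.
Buyer burden = 88 − 71 = 17; seller burden = 71 − 54 = 17.

Buyers bear $17, sellers bear $17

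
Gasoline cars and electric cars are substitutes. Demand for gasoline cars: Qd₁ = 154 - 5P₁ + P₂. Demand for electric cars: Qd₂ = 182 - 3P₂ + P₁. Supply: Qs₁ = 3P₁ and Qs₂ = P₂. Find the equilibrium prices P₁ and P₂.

Market 1: 154 - 5P₁ + P₂ = 3P₁ → 8P₁ - P₂ = 154.
Market 2: 4P₂ - P₁ = 182.
Eliminating P₂: 4×(1) + 1×(2) gives 31P₁ = 798, so P₁ = 798/31.
Back-substitute into (2): P₂ = (182 + 1×798/31) / 4 = 1610/31.

P₁ = 798/31, P₂ = 1610/31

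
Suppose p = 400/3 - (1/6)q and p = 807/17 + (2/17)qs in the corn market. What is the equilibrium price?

p* = 83

Set the two price expressions equal: 400/3 - (1/6)q = 807/17 + (2/17)q.
4379/51 = (29/102)q, so q* = 302.
p* = 400/3 − (1/6)(302) = 83.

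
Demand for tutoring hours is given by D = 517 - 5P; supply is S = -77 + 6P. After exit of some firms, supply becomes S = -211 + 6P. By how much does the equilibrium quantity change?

ΔQ = -670/11

Original equilibrium: P* = 54, Q* = 247.
New equilibrium: 517 - 5P = -211 + 6P, so 728 = 11P and P' = 728/11; Q' = 517 − 5(728/11) = 2047/11.
Change in quantity: 2047/11 − 247 = -670/11.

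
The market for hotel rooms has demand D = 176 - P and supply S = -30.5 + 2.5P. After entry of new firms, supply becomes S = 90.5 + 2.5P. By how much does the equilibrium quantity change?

Original equilibrium: P* = 59, Q* = 117.
New equilibrium: 176 - P = 90.5 + 2.5P, so 85.5 = 3.5P and P' = 171/7; Q' = 176 − 1(171/7) = 1061/7.
Change in quantity: 1061/7 − 117 = 242/7.

ΔQ = 242/7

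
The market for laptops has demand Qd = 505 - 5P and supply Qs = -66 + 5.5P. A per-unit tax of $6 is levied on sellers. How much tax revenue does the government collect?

Pre-tax equilibrium: P* = 1142/21, Q* = 4895/21.
Tax on sellers shifts supply to Qs = -66 + 5.5(P − 6) = -99 + 5.5P.
505 - 5P = -99 + 5.5P gives buyer price Pb = 1208/21; sellers receive Ps = 1208/21 − 6 = 1082/21.
New quantity: Q = 505 − 5(1208/21) = 4565/21.
Revenue = 6 × 4565/21 = 9130/7.

Tax revenue = 9130/7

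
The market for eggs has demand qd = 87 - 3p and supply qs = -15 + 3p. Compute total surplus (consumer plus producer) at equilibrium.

Total surplus = 432

Equilibrium: 87 - 3p = -15 + 3p gives p* = 17, q* = 36.
Demand choke price: p = 29; supply starts at p = 5.
CS = ½(29 − 17)(36) = 216; PS = ½(17 − 5)(36) = 216.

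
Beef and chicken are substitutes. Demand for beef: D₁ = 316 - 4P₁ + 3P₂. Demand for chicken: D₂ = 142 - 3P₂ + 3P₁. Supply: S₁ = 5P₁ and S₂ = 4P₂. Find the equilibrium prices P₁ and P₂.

Market 1: 316 - 4P₁ + 3P₂ = 5P₁ → 9P₁ - 3P₂ = 316.
Market 2: 7P₂ - 3P₁ = 142.
Eliminating P₂: 7×(1) + 3×(2) gives 54P₁ = 2638, so P₁ = 1319/27.
Back-substitute into (2): P₂ = (142 + 3×1319/27) / 7 = 371/9.

P₁ = 1319/27, P₂ = 371/9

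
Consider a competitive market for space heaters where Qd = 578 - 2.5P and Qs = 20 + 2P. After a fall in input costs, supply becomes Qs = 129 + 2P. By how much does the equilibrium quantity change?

Original equilibrium: P* = 124, Q* = 268.
New equilibrium: 578 - 2.5P = 129 + 2P, so 449 = 4.5P and P' = 898/9; Q' = 578 − 2.5(898/9) = 2957/9.
Change in quantity: 2957/9 − 268 = 545/9.

ΔQ = 545/9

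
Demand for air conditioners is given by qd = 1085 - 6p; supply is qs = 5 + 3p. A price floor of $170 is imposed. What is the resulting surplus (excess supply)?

Surplus = 450

Equilibrium price would be p* = 120, so the floor at 170 binds.
At p = 170: qd = 65, qs = 515.
Surplus = 515 − 65 = 450.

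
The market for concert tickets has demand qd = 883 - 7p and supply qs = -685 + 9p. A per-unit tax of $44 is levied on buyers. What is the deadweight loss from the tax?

Pre-tax equilibrium: p* = 98, q* = 197.
Tax on buyers shifts demand to qd = 883 − 7(p + 44) = 575 - 7p.
575 - 7p = -685 + 9p gives seller price ps = 78.75; buyers pay pb = 78.75 + 44 = 122.75.
New quantity: q = 883 − 7(122.75) = 23.75.
DWL = ½ × 44 × (197 − 23.75) = 3811.5.

Deadweight loss = 3811.5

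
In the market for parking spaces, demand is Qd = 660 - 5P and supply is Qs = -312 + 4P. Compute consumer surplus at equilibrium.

Consumer surplus = 1440

Equilibrium: 660 - 5P = -312 + 4P gives P* = 108, Q* = 120.
Demand choke price (Qd = 0): P = 132.
CS = ½(132 − 108)(120) = 1440.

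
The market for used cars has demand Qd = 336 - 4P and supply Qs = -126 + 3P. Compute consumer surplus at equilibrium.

Equilibrium: 336 - 4P = -126 + 3P gives P* = 66, Q* = 72.
Demand choke price (Qd = 0): P = 84.
CS = ½(84 − 66)(72) = 648.

Consumer surplus = 648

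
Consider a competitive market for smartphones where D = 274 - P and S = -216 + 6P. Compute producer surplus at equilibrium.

Producer surplus = 3468

Equilibrium: 274 - P = -216 + 6P gives P* = 70, Q* = 204.
Supply starts at P = 36 (where S = 0).
PS = ½(70 − 36)(204) = 3468.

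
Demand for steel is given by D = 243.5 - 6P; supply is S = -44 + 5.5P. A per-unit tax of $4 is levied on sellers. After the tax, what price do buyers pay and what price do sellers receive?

Pre-tax equilibrium: P* = 25, Q* = 93.5.
Tax on sellers shifts supply to S = -44 + 5.5(P − 4) = -66 + 5.5P.
243.5 - 6P = -66 + 5.5P gives buyer price Pb = 619/23; sellers receive Ps = 619/23 − 4 = 527/23.
New quantity: Q = 243.5 − 6(619/23) = 3773/46.

Buyers pay 619/23, sellers receive 527/23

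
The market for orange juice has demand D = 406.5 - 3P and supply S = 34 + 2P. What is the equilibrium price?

Set D = S: 406.5 - 3P = 34 + 2P.
372.5 = 5P, so P* = 74.5.
Q* = 406.5 − 3(74.5) = 183.

P* = 74.5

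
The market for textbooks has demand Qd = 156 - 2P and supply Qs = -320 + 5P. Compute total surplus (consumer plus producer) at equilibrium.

Equilibrium: 156 - 2P = -320 + 5P gives P* = 68, Q* = 20.
Demand choke price: P = 78; supply starts at P = 64.
CS = ½(78 − 68)(20) = 100; PS = ½(68 − 64)(20) = 40.

Total surplus = 140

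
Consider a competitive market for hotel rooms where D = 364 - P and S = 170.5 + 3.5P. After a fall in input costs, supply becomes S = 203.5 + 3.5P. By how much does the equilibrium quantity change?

Original equilibrium: P* = 43, Q* = 321.
New equilibrium: 364 - P = 203.5 + 3.5P, so 160.5 = 4.5P and P' = 107/3; Q' = 364 − 1(107/3) = 985/3.
Change in quantity: 985/3 − 321 = 22/3.

ΔQ = 22/3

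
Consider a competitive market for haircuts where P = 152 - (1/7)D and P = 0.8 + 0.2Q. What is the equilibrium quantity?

Set the two price expressions equal: 152 - (1/7)Q = 0.8 + 0.2Q.
151.2 = (12/35)Q, so Q* = 441.
P* = 152 − (1/7)(441) = 89.

Q* = 441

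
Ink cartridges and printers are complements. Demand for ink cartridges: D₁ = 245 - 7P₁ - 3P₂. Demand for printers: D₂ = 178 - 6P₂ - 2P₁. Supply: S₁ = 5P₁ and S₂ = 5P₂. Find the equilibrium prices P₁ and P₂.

Market 1: 245 - 7P₁ - 3P₂ = 5P₁ → 12P₁ + 3P₂ = 245.
Market 2: 11P₂ + 2P₁ = 178.
Eliminating P₂: 11×(1) − 3×(2) gives 126P₁ = 2161, so P₁ = 2161/126.
Back-substitute into (2): P₂ = (178 − 2×2161/126) / 11 = 823/63.

P₁ = 2161/126, P₂ = 823/63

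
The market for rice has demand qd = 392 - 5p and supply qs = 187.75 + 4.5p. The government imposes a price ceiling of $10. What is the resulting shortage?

Equilibrium price would be p* = 21.5, so the ceiling at 10 binds.
At p = 10: qd = 392 − 5(10) = 342, qs = 187.75 + 4.5(10) = 232.75.
Shortage = 342 − 232.75 = 109.25.

Shortage = 109.25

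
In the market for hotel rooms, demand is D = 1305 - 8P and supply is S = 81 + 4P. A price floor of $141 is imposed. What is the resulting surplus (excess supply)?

Surplus = 468

Equilibrium price would be P* = 102, so the floor at 141 binds.
At P = 141: D = 177, S = 645.
Surplus = 645 − 177 = 468.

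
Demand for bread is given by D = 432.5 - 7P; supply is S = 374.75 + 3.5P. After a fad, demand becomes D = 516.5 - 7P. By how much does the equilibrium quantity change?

Original equilibrium: P* = 5.5, Q* = 394.
New equilibrium: 516.5 - 7P = 374.75 + 3.5P, so 141.75 = 10.5P and P' = 13.5; Q' = 516.5 − 7(13.5) = 422.
Change in quantity: 422 − 394 = 28.

ΔQ = 28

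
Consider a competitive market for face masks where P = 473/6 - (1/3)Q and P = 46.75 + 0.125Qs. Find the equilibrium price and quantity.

Set the two price expressions equal: 473/6 - (1/3)Q = 46.75 + 0.125Q.
385/12 = (11/24)Q, so Q* = 70.
P* = 473/6 − (1/3)(70) = 55.5.

P* = 55.5, Q* = 70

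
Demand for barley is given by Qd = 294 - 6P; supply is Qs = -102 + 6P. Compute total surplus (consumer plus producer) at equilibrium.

Equilibrium: 294 - 6P = -102 + 6P gives P* = 33, Q* = 96.
Demand choke price: P = 49; supply starts at P = 17.
CS = ½(49 − 33)(96) = 768; PS = ½(33 − 17)(96) = 768.

Total surplus = 1536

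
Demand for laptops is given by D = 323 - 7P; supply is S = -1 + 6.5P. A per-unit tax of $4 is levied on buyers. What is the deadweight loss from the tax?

Deadweight loss = 728/27

Pre-tax equilibrium: P* = 24, Q* = 155.
Tax on buyers shifts demand to D = 323 − 7(P + 4) = 295 - 7P.
295 - 7P = -1 + 6.5P gives seller price Ps = 592/27; buyers pay Pb = 592/27 + 4 = 700/27.
New quantity: Q = 323 − 7(700/27) = 3821/27.
DWL = ½ × 4 × (155 − 3821/27) = 728/27.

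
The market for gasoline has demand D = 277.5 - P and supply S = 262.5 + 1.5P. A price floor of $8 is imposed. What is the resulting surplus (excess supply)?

Surplus = 5

Equilibrium price would be P* = 6, so the floor at 8 binds.
At P = 8: D = 269.5, S = 274.5.
Surplus = 274.5 − 269.5 = 5.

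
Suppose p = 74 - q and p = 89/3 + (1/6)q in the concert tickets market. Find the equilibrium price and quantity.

Set the two price expressions equal: 74 - q = 89/3 + (1/6)q.
133/3 = (7/6)q, so q* = 38.
p* = 74 − (1)(38) = 36.

p* = 36, q* = 38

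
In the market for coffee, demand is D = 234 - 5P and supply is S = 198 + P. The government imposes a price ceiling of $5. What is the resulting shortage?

Equilibrium price would be P* = 6, so the ceiling at 5 binds.
At P = 5: D = 234 − 5(5) = 209, S = 198 + 1(5) = 203.
Shortage = 209 − 203 = 6.

Shortage = 6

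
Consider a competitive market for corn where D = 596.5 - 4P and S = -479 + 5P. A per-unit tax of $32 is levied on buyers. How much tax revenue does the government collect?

Pre-tax equilibrium: P* = 119.5, Q* = 118.5.
Tax on buyers shifts demand to D = 596.5 − 4(P + 32) = 468.5 - 4P.
468.5 - 4P = -479 + 5P gives seller price Ps = 1895/18; buyers pay Pb = 1895/18 + 32 = 2471/18.
New quantity: Q = 596.5 − 4(2471/18) = 853/18.
Revenue = 32 × 853/18 = 13648/9.

Tax revenue = 13648/9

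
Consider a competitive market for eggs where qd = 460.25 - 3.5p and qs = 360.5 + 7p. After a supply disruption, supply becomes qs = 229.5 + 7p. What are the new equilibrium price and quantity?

Original equilibrium: p* = 9.5, q* = 427.
New equilibrium: 460.25 - 3.5p = 229.5 + 7p, so 230.75 = 10.5p and p' = 923/42; q' = 460.25 − 3.5(923/42) = 1150/3.

p' = 923/42, q' = 1150/3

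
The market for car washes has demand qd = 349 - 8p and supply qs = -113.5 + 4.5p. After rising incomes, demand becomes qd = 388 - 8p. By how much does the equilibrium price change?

Δp = 3.12

Original equilibrium: p* = 37, q* = 53.
New equilibrium: 388 - 8p = -113.5 + 4.5p, so 501.5 = 12.5p and p' = 40.12; q' = 388 − 8(40.12) = 67.04.
Change in price: 40.12 − 37 = 3.12.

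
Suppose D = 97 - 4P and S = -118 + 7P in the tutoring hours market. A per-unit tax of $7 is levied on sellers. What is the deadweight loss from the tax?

Pre-tax equilibrium: P* = 215/11, Q* = 207/11.
Tax on sellers shifts supply to S = -118 + 7(P − 7) = -167 + 7P.
97 - 4P = -167 + 7P gives buyer price Pb = 24; sellers receive Ps = 24 − 7 = 17.
New quantity: Q = 97 − 4(24) = 1.
DWL = ½ × 7 × (207/11 − 1) = 686/11.

Deadweight loss = 686/11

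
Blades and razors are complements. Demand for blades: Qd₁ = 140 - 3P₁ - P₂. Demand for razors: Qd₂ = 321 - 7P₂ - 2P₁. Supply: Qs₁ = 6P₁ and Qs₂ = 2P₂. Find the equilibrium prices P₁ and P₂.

P₁ = 939/79, P₂ = 2609/79

Market 1: 140 - 3P₁ - P₂ = 6P₁ → 9P₁ + P₂ = 140.
Market 2: 9P₂ + 2P₁ = 321.
Eliminating P₂: 9×(1) − 1×(2) gives 79P₁ = 939, so P₁ = 939/79.
Back-substitute into (2): P₂ = (321 − 2×939/79) / 9 = 2609/79.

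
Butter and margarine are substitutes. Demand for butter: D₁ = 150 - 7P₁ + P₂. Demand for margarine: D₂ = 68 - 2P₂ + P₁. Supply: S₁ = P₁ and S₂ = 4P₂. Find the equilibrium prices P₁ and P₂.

P₁ = 968/47, P₂ = 694/47

Market 1: 150 - 7P₁ + P₂ = P₁ → 8P₁ - P₂ = 150.
Market 2: 6P₂ - P₁ = 68.
Eliminating P₂: 6×(1) + 1×(2) gives 47P₁ = 968, so P₁ = 968/47.
Back-substitute into (2): P₂ = (68 + 1×968/47) / 6 = 694/47.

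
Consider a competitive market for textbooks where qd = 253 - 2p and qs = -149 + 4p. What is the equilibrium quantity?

q* = 119

Set qd = qs: 253 - 2p = -149 + 4p.
402 = 6p, so p* = 67.
q* = 253 − 2(67) = 119.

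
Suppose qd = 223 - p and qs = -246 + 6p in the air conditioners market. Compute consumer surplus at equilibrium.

Consumer surplus = 12168

Equilibrium: 223 - p = -246 + 6p gives p* = 67, q* = 156.
Demand choke price (qd = 0): p = 223.
CS = ½(223 − 67)(156) = 12168.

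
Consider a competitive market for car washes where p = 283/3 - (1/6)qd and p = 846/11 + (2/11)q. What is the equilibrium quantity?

q* = 50

Set the two price expressions equal: 283/3 - (1/6)q = 846/11 + (2/11)q.
575/33 = (23/66)q, so q* = 50.
p* = 283/3 − (1/6)(50) = 86.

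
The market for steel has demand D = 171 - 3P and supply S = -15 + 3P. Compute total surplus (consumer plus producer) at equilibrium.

Equilibrium: 171 - 3P = -15 + 3P gives P* = 31, Q* = 78.
Demand choke price: P = 57; supply starts at P = 5.
CS = ½(57 − 31)(78) = 1014; PS = ½(31 − 5)(78) = 1014.

Total surplus = 2028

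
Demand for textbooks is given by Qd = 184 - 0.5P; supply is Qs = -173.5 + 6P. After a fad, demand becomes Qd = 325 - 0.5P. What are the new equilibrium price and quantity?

P' = 997/13, Q' = 7453/26

Original equilibrium: P* = 55, Q* = 156.5.
New equilibrium: 325 - 0.5P = -173.5 + 6P, so 498.5 = 6.5P and P' = 997/13; Q' = 325 − 0.5(997/13) = 7453/26.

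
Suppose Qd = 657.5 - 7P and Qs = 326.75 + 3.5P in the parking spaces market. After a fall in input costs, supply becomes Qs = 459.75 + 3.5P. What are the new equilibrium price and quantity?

Original equilibrium: P* = 31.5, Q* = 437.
New equilibrium: 657.5 - 7P = 459.75 + 3.5P, so 197.75 = 10.5P and P' = 113/6; Q' = 657.5 − 7(113/6) = 1577/3.

P' = 113/6, Q' = 1577/3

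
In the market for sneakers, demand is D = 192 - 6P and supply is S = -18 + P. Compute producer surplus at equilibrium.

Equilibrium: 192 - 6P = -18 + P gives P* = 30, Q* = 12.
Supply starts at P = 18 (where S = 0).
PS = ½(30 − 18)(12) = 72.

Producer surplus = 72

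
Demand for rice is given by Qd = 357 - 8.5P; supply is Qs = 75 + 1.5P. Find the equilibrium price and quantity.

P* = 28.2, Q* = 117.3

Set Qd = Qs: 357 - 8.5P = 75 + 1.5P.
282 = 10P, so P* = 28.2.
Q* = 357 − 8.5(28.2) = 117.3.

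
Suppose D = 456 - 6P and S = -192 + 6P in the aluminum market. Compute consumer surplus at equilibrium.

Consumer surplus = 1452

Equilibrium: 456 - 6P = -192 + 6P gives P* = 54, Q* = 132.
Demand choke price (D = 0): P = 76.
CS = ½(76 − 54)(132) = 1452.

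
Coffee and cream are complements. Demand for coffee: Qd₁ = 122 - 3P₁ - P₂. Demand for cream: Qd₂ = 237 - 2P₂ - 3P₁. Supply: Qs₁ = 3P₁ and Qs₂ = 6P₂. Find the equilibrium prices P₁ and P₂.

Market 1: 122 - 3P₁ - P₂ = 3P₁ → 6P₁ + P₂ = 122.
Market 2: 8P₂ + 3P₁ = 237.
Eliminating P₂: 8×(1) − 1×(2) gives 45P₁ = 739, so P₁ = 739/45.
Back-substitute into (2): P₂ = (237 − 3×739/45) / 8 = 352/15.

P₁ = 739/45, P₂ = 352/15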